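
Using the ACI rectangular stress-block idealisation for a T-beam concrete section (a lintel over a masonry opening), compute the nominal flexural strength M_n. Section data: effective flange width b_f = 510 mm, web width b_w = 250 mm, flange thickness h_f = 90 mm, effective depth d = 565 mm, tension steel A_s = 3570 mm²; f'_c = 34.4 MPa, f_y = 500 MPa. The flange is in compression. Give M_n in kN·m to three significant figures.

M_n ≈ 895 kN·m

Tension: T = A_s f_y = 3570 × 500 = 1785000 N.
Try a within the flange: a = T/(0.85 f'_c b_f) = 1785000/(0.85 × 34.4 × 510) = 119.70 mm.
a = 119.70 > h_f = 90 mm: the block extends into the web. Split into flange-overhang and web parts.
C_f = 0.85 f'_c (b_f − b_w) h_f = 0.85 × 34.4 × (510 − 250) × 90 = 684216 N.
Remaining web compression depth: a_w = (T − C_f)/(0.85 f'_c b_w) = (1785000 − 684216)/(0.85 × 34.4 × 250) = 150.59 mm.
M_n = C_f(d − h_f/2) + (T − C_f)(d − a_w/2) = 684216 × (565 − 45) + 1100784 × (565 − 75.295) = 355.79 + 539.06 = 894.85 × 10⁶ N·mm.
M_n = 894.85 kN·m.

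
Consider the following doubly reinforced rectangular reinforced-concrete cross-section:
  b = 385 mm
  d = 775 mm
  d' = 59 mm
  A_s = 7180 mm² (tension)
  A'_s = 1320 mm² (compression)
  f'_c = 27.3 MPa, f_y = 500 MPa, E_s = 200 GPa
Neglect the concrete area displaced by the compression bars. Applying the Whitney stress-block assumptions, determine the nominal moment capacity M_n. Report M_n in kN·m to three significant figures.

Assume both tension and compression steel yield.
Net tension couple steel: A_s − A'_s = 5860 mm².
a = (A_s − A'_s) f_y / (0.85 f'_c b) = 2930000/(0.85 × 27.3 × 385) = 327.96 mm.
c = a/β₁ = 327.96/0.85 = 385.84 mm; ε'_s = 0.003(c − d')/c = 0.0025 ≥ f_y/E_s = 0.0025, so compression steel does yield.
M_n = (A_s − A'_s) f_y (d − a/2) + A'_s f_y (d − d') = [2930000 × (775 − 163.98) + 660000 × (775 − 59)] × 10⁻⁶ = 1790.29 + 472.56 = 2262.85 kN·m.

M_n ≈ 2260 kN·m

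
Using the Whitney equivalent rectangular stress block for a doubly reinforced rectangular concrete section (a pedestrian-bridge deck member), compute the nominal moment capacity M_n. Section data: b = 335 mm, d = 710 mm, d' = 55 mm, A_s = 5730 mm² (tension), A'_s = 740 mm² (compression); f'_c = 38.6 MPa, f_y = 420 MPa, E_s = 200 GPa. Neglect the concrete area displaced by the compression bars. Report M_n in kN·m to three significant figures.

Assume both tension and compression steel yield.
Net tension couple steel: A_s − A'_s = 4990 mm².
a = (A_s − A'_s) f_y / (0.85 f'_c b) = 2095800/(0.85 × 38.6 × 335) = 190.68 mm.
c = a/β₁ = 190.68/0.774 = 246.36 mm; ε'_s = 0.003(c − d')/c = 0.0023 ≥ f_y/E_s = 0.0021, so compression steel does yield.
M_n = (A_s − A'_s) f_y (d − a/2) + A'_s f_y (d − d') = [2095800 × (710 − 95.34) + 310800 × (710 − 55)] × 10⁻⁶ = 1288.20 + 203.57 = 1491.77 kN·m.

M_n ≈ 1490 kN·m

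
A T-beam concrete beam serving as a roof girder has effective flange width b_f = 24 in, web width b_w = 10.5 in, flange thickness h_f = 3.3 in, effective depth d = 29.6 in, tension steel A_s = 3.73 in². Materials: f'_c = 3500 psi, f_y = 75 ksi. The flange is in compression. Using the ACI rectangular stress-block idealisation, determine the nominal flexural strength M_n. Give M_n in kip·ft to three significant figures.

Tension: T = A_s f_y = 3.73 × 75 = 279.75 kips.
Try a within the flange: a = T/(0.85 f'_c b_f) = 279.75/(0.85 × 3.5 × 24) = 3.918 in.
a = 3.918 > h_f = 3.3 in: the block extends into the web. Split into flange-overhang and web parts.
C_f = 0.85 f'_c (b_f − b_w) h_f = 0.85 × 3.5 × (24 − 10.5) × 3.3 = 132.5 kips.
Remaining web compression depth: a_w = (T − C_f)/(0.85 f'_c b_w) = (279.75 − 132.5)/(0.85 × 3.5 × 10.5) = 4.714 in.
M_n = C_f(d − h_f/2) + (T − C_f)(d − a_w/2) = 132.5 × (29.6 − 1.65) + 147.25 × (29.6 − 2.357) = 3703.4 + 4011.5 = 7714.9 kip·in.
M_n = 7714.9/12 = 642.91 kip·ft.

M_n ≈ 643 kip·ft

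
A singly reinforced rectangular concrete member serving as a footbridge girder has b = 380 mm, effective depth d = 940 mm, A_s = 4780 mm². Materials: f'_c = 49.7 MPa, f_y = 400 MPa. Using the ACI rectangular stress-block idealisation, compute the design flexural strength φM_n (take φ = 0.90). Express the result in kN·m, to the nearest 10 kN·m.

T = A_s f_y = 4780 × 400 = 1912000 N = 1912 kN.
From C = T: a = T/(0.85 f'_c b) = 1912000/(0.85 × 49.7 × 380) = 119.10 mm.
M_n = T(d − a/2) = 1912 kN × (940 − 59.55) mm = 1683.42 kN·m.
φM_n = 0.90 × 1683.42 = 1515.08 kN·m.

φM_n ≈ 1520 kN·m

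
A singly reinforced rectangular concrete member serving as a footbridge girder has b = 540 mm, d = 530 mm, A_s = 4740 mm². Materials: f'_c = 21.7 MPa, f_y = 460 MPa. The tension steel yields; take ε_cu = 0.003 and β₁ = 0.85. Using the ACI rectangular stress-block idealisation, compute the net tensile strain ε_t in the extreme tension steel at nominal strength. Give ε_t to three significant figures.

ε_t ≈ 0.00317

a = A_s f_y/(0.85 f'_c b) = 218.91 mm.
β₁ = 0.85, so c = a/β₁ = 218.91/0.85 = 257.54 mm.
From the linear strain diagram with ε_cu = 0.003: ε_t = 0.003 (d − c)/c = 0.003 × (530 − 257.54)/257.54 = 0.00317.
ε_t < 0.004 — the section is over-reinforced for flexure under ACI limits.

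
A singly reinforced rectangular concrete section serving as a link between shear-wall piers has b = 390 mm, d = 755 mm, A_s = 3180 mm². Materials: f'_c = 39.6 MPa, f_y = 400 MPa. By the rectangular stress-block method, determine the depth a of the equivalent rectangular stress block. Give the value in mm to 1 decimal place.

T = A_s f_y = 3180 × 400 = 1272000 N = 1272 kN.
Setting C = 0.85 f'_c a b equal to T: a = 1272000/(0.85 × 39.6 × 390) = 96.9 mm.

a ≈ 96.9 mm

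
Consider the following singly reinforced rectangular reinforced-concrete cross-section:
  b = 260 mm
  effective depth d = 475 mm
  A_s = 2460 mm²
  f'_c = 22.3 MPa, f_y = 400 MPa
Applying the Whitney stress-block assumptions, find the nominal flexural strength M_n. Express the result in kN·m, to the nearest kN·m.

T = A_s f_y = 2460 × 400 = 984000 N = 984 kN.
From C = T: a = T/(0.85 f'_c b) = 984000/(0.85 × 22.3 × 260) = 199.66 mm.
M_n = T(d − a/2) = 984 kN × (475 − 99.83) mm = 369.17 kN·m.

M_n ≈ 369 kN·m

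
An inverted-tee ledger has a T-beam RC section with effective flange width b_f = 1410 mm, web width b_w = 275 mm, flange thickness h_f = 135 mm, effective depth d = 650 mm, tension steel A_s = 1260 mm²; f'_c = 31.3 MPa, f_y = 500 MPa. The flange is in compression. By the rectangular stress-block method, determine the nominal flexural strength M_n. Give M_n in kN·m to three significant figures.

M_n ≈ 404 kN·m

Tension: T = A_s f_y = 1260 × 500 = 630000 N.
Try a within the flange: a = T/(0.85 f'_c b_f) = 630000/(0.85 × 31.3 × 1410) = 16.79 mm.
Since a = 16.79 ≤ h_f = 135 mm, the stress block lies entirely in the flange; analyse as a rectangular beam of width b_f.
M_n = T(d − a/2) = 630000 × (650 − 8.395) = 404.21 × 10⁶ N·mm.
M_n = 404.21 kN·m.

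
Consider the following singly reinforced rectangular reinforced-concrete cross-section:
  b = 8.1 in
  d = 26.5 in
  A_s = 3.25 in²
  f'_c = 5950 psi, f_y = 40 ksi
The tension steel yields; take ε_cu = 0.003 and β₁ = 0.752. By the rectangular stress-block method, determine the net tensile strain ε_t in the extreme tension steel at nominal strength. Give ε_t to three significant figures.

ε_t ≈ 0.0158

a = A_s f_y/(0.85 f'_c b) = 3.173 in.
β₁ = 0.752, so c = a/β₁ = 3.173/0.752 = 4.219 in.
From the linear strain diagram with ε_cu = 0.003: ε_t = 0.003 (d − c)/c = 0.003 × (26.5 − 4.219)/4.219 = 0.0158.
Since ε_t ≥ 0.005, the section is tension-controlled.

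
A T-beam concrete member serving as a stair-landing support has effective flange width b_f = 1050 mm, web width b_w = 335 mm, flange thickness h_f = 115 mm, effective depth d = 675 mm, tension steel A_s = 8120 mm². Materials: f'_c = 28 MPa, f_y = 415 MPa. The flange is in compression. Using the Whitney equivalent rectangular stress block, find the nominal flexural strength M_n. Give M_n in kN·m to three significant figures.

Tension: T = A_s f_y = 8120 × 415 = 3369800 N.
Try a within the flange: a = T/(0.85 f'_c b_f) = 3369800/(0.85 × 28 × 1050) = 134.85 mm.
a = 134.85 > h_f = 115 mm: the block extends into the web. Split into flange-overhang and web parts.
C_f = 0.85 f'_c (b_f − b_w) h_f = 0.85 × 28 × (1050 − 335) × 115 = 1956955 N.
Remaining web compression depth: a_w = (T − C_f)/(0.85 f'_c b_w) = (3369800 − 1956955)/(0.85 × 28 × 335) = 177.20 mm.
M_n = C_f(d − h_f/2) + (T − C_f)(d − a_w/2) = 1956955 × (675 − 57.5) + 1412845 × (675 − 88.6) = 1208.42 + 828.49 = 2036.91 × 10⁶ N·mm.
M_n = 2036.91 kN·m.

M_n ≈ 2040 kN·m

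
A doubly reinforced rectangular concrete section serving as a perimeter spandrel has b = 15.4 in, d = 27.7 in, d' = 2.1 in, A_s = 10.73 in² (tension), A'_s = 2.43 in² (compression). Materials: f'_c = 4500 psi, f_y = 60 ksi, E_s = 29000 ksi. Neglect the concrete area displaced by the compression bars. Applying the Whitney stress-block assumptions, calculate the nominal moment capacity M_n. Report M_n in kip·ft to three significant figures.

M_n ≈ 1290 kip·ft

Assume both steels yield.
a = (A_s − A'_s) f_y/(0.85 f'_c b) = (10.73 − 2.43) × 60/(0.85 × 4.5 × 15.4) = 8.454 in.
c = a/β₁ = 8.454/0.825 = 10.247 in; ε'_s = 0.003(c − d')/c = 0.0024 ≥ ε_y = 0.0021, so the compression steel yields.
M_n = (A_s − A'_s) f_y (d − a/2) + A'_s f_y (d − d') = 498 × (27.7 − 4.227) + 145.8 × (27.7 − 2.1) = 11689.6 + 3732.5 = 15422.1 kip·in = 15422.1/12 = 1285.18 kip·ft.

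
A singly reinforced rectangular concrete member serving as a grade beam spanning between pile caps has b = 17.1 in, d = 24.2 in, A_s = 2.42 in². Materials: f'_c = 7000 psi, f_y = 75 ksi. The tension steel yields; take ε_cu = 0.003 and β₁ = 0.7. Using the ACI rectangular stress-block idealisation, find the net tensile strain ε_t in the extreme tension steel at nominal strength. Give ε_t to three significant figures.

a = A_s f_y/(0.85 f'_c b) = 1.784 in.
β₁ = 0.7, so c = a/β₁ = 1.784/0.7 = 2.549 in.
From the linear strain diagram with ε_cu = 0.003: ε_t = 0.003 (d − c)/c = 0.003 × (24.2 − 2.549)/2.549 = 0.0255.
Since ε_t ≥ 0.005, the section is tension-controlled.

ε_t ≈ 0.0255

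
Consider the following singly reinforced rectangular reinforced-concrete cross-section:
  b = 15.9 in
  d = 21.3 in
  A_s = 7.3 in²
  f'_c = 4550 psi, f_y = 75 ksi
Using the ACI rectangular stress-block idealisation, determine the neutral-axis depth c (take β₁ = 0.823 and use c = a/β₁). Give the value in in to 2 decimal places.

T = A_s f_y = 7.3 × 75 = 547.5 kips.
a = T/(0.85 f'_c b) = 547.5/(0.85 × 4.55 × 15.9) = 8.9034 in.
With β₁ = 0.823, c = a/β₁ = 8.9034/0.823 = 10.82 in.

c ≈ 10.82 in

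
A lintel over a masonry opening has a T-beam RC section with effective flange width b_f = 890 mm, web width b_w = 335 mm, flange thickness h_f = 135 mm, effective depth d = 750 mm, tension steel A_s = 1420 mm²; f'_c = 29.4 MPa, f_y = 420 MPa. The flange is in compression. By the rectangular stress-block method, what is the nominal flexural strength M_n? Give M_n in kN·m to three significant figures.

M_n ≈ 439 kN·m

Tension: T = A_s f_y = 1420 × 420 = 596400 N.
Try a within the flange: a = T/(0.85 f'_c b_f) = 596400/(0.85 × 29.4 × 890) = 26.82 mm.
Since a = 26.82 ≤ h_f = 135 mm, the stress block lies entirely in the flange; analyse as a rectangular beam of width b_f.
M_n = T(d − a/2) = 596400 × (750 − 13.41) = 439.30 × 10⁶ N·mm.
M_n = 439.30 kN·m.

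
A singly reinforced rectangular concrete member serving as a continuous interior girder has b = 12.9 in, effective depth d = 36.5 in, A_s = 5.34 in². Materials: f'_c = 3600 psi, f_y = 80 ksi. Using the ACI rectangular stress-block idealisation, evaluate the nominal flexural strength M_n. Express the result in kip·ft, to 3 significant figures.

T = A_s f_y = 5.34 × 80 = 427.2 kips.
a = T/(0.85 f'_c b) = 427.2/(0.85 × 3.6 × 12.9) = 10.822 in.
M_n = T(d − a/2) = 427.2 × (36.5 − 5.411) = 13281.2 kip·in = 13281.2/12 = 1106.77 kip·ft.

M_n ≈ 1110 kip·ft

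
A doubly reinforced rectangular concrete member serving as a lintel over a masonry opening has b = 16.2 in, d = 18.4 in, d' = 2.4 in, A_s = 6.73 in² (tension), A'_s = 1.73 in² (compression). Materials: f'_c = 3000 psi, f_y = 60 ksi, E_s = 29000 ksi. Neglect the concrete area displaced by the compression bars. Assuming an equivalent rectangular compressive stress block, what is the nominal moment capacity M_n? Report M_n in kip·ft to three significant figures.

M_n ≈ 508 kip·ft

Assume both steels yield.
a = (A_s − A'_s) f_y/(0.85 f'_c b) = (6.73 − 1.73) × 60/(0.85 × 3 × 16.2) = 7.262 in.
c = a/β₁ = 7.262/0.85 = 8.544 in; ε'_s = 0.003(c − d')/c = 0.0022 ≥ ε_y = 0.0021, so the compression steel yields.
M_n = (A_s − A'_s) f_y (d − a/2) + A'_s f_y (d − d') = 300 × (18.4 − 3.631) + 103.8 × (18.4 − 2.4) = 4430.7 + 1660.8 = 6091.5 kip·in = 6091.5/12 = 507.63 kip·ft.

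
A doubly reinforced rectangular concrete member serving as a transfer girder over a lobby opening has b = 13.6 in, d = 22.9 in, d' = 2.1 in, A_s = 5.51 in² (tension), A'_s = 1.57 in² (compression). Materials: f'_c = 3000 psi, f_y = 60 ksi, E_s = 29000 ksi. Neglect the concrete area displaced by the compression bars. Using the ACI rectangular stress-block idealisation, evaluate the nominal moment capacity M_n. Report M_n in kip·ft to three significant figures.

Assume both steels yield.
a = (A_s − A'_s) f_y/(0.85 f'_c b) = (5.51 − 1.57) × 60/(0.85 × 3 × 13.6) = 6.817 in.
c = a/β₁ = 6.817/0.85 = 8.020 in; ε'_s = 0.003(c − d')/c = 0.0022 ≥ ε_y = 0.0021, so the compression steel yields.
M_n = (A_s − A'_s) f_y (d − a/2) + A'_s f_y (d − d') = 236.4 × (22.9 − 3.4085) + 94.2 × (22.9 − 2.1) = 4607.8 + 1959.4 = 6567.2 kip·in = 6567.2/12 = 547.27 kip·ft.

M_n ≈ 547 kip·ft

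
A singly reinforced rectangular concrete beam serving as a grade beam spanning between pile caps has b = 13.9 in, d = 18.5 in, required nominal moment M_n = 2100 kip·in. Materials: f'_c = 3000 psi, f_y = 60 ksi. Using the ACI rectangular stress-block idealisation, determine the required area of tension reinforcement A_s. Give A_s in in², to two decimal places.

From M_n = 0.85 f'_c a b (d − a/2):
a = d − √(d² − 2M_n/(0.85 f'_c b)) = 18.5 − √(18.5² − 2 × 2100/(0.85 × 3 × 13.9)) = 3.542 in.
A_s = 0.85 f'_c a b / f_y = 0.85 × 3 × 3.542 × 13.9 / 60 = 2.092 in².

A_s ≈ 2.09 in²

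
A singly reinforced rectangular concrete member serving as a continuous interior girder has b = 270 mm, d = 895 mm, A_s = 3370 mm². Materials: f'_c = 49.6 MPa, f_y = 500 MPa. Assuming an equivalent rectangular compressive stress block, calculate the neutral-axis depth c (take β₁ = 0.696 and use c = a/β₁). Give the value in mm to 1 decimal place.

T = A_s f_y = 3370 × 500 = 1685000 N = 1685 kN.
Setting C = 0.85 f'_c a b equal to T: a = 1685000/(0.85 × 49.6 × 270) = 148.025 mm.
With β₁ = 0.696, c = a/β₁ = 148.025/0.696 = 212.7 mm.

c ≈ 212.7 mm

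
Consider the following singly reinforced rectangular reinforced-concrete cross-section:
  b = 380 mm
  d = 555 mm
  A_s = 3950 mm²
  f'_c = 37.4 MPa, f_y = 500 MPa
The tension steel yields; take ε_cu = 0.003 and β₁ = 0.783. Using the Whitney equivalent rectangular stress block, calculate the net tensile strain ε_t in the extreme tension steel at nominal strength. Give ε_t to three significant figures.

ε_t ≈ 0.00497

a = A_s f_y/(0.85 f'_c b) = 163.49 mm.
β₁ = 0.783, so c = a/β₁ = 163.49/0.783 = 208.80 mm.
From the linear strain diagram with ε_cu = 0.003: ε_t = 0.003 (d − c)/c = 0.003 × (555 − 208.80)/208.80 = 0.00497.
ε_t is between 0.004 and 0.005 — transition zone.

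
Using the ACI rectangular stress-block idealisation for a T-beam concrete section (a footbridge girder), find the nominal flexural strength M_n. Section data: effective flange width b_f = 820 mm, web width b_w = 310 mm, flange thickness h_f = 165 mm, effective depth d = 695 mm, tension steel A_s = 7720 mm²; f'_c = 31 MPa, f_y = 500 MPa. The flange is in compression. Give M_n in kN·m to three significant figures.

Tension: T = A_s f_y = 7720 × 500 = 3860000 N.
Try a within the flange: a = T/(0.85 f'_c b_f) = 3860000/(0.85 × 31 × 820) = 178.65 mm.
a = 178.65 > h_f = 165 mm: the block extends into the web. Split into flange-overhang and web parts.
C_f = 0.85 f'_c (b_f − b_w) h_f = 0.85 × 31 × (820 − 310) × 165 = 2217353 N.
Remaining web compression depth: a_w = (T − C_f)/(0.85 f'_c b_w) = (3860000 − 2217353)/(0.85 × 31 × 310) = 201.10 mm.
M_n = C_f(d − h_f/2) + (T − C_f)(d − a_w/2) = 2217353 × (695 − 82.5) + 1642647 × (695 − 100.55) = 1358.13 + 976.47 = 2334.60 × 10⁶ N·mm.
M_n = 2334.60 kN·m.

M_n ≈ 2330 kN·m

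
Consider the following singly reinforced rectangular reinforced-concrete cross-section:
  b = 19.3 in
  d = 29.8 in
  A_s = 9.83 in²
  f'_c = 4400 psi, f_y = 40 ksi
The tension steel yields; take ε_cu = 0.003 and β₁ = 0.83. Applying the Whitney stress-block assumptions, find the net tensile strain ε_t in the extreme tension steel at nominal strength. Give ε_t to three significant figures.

a = A_s f_y/(0.85 f'_c b) = 5.447 in.
β₁ = 0.83, so c = a/β₁ = 5.447/0.83 = 6.563 in.
From the linear strain diagram with ε_cu = 0.003: ε_t = 0.003 (d − c)/c = 0.003 × (29.8 − 6.563)/6.563 = 0.0106.
Since ε_t ≥ 0.005, the section is tension-controlled.

ε_t ≈ 0.0106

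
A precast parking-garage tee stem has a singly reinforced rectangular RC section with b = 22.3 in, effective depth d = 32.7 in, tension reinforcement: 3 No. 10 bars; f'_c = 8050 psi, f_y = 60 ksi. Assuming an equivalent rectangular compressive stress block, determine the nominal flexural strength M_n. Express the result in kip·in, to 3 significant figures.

A_s = 3 × 1.27 = 3.81 in².
T = A_s f_y = 3.81 × 60 = 228.6 kips.
a = T/(0.85 f'_c b) = 228.6/(0.85 × 8.05 × 22.3) = 1.498 in.
M_n = T(d − a/2) = 228.6 × (32.7 − 0.749) = 7304.0 kip·in.

M_n ≈ 7300 kip·in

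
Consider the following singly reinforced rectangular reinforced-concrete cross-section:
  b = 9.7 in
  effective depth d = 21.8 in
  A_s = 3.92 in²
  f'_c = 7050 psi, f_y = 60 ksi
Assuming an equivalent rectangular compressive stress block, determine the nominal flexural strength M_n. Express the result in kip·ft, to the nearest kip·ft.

T = A_s f_y = 3.92 × 60 = 235.2 kips.
a = T/(0.85 f'_c b) = 235.2/(0.85 × 7.05 × 9.7) = 4.046 in.
M_n = T(d − a/2) = 235.2 × (21.8 − 2.023) = 4651.6 kip·in = 4651.6/12 = 387.63 kip·ft.

M_n ≈ 388 kip·ft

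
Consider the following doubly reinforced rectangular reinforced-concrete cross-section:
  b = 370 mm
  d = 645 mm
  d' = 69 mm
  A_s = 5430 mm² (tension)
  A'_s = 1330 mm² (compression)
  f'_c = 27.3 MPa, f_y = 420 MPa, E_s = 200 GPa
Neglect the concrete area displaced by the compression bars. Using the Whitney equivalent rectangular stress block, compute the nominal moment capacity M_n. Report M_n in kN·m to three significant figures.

M_n ≈ 1260 kN·m

Assume both tension and compression steel yield.
Net tension couple steel: A_s − A'_s = 4100 mm².
a = (A_s − A'_s) f_y / (0.85 f'_c b) = 1722000/(0.85 × 27.3 × 370) = 200.56 mm.
c = a/β₁ = 200.56/0.85 = 235.95 mm; ε'_s = 0.003(c − d')/c = 0.0021 ≥ f_y/E_s = 0.0021, so compression steel does yield.
M_n = (A_s − A'_s) f_y (d − a/2) + A'_s f_y (d − d') = [1722000 × (645 − 100.28) + 558600 × (645 − 69)] × 10⁻⁶ = 938.01 + 321.75 = 1259.76 kN·m.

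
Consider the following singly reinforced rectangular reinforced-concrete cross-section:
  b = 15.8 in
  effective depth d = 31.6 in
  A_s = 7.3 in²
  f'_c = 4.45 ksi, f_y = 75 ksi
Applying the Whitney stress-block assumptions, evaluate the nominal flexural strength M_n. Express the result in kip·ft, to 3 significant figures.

M_n ≈ 1230 kip·ft

T = A_s f_y = 7.3 × 75 = 547.5 kips.
a = T/(0.85 f'_c b) = 547.5/(0.85 × 4.45 × 15.8) = 9.161 in.
M_n = T(d − a/2) = 547.5 × (31.6 − 4.5805) = 14793.2 kip·in = 14793.2/12 = 1232.77 kip·ft.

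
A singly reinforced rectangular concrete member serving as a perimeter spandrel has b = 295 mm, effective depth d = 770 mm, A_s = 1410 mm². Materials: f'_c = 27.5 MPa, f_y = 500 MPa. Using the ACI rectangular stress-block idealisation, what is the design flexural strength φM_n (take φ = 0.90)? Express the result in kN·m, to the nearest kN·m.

T = A_s f_y = 1410 × 500 = 705000 N = 705 kN.
From C = T: a = T/(0.85 f'_c b) = 705000/(0.85 × 27.5 × 295) = 102.24 mm.
M_n = T(d − a/2) = 705 kN × (770 − 51.12) mm = 506.81 kN·m.
φM_n = 0.90 × 506.81 = 456.13 kN·m.

φM_n ≈ 456 kN·m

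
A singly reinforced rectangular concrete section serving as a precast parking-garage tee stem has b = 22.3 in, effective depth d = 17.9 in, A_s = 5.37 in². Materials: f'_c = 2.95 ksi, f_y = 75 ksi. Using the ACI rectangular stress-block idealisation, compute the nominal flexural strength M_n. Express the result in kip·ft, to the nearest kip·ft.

T = A_s f_y = 5.37 × 75 = 402.75 kips.
a = T/(0.85 f'_c b) = 402.75/(0.85 × 2.95 × 22.3) = 7.203 in.
M_n = T(d − a/2) = 402.75 × (17.9 − 3.6015) = 5758.7 kip·in = 5758.7/12 = 479.89 kip·ft.

M_n ≈ 480 kip·ft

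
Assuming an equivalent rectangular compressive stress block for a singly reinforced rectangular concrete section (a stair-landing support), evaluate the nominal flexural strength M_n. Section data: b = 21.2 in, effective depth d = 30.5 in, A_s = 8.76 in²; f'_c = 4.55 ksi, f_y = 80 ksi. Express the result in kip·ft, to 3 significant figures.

T = A_s f_y = 8.76 × 80 = 700.8 kips.
a = T/(0.85 f'_c b) = 700.8/(0.85 × 4.55 × 21.2) = 8.547 in.
M_n = T(d − a/2) = 700.8 × (30.5 − 4.2735) = 18379.5 kip·in = 18379.5/12 = 1531.63 kip·ft.

M_n ≈ 1530 kip·ft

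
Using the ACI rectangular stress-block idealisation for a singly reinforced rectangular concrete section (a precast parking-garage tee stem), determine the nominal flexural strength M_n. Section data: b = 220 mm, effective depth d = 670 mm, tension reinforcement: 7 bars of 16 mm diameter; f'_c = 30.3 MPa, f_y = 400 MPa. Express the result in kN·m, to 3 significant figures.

M_n ≈ 349 kN·m

A_s = 7 × 201 = 1407 mm².
T = A_s f_y = 1407 × 400 = 562800 N = 562.8 kN.
From C = T: a = T/(0.85 f'_c b) = 562800/(0.85 × 30.3 × 220) = 99.33 mm.
M_n = T(d − a/2) = 562.8 kN × (670 − 49.665) mm = 349.12 kN·m.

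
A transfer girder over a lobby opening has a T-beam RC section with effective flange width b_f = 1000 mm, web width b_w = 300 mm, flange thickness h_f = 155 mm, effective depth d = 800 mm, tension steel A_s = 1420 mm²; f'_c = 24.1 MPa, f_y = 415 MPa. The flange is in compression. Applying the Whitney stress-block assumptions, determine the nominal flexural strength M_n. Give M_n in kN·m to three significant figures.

M_n ≈ 463 kN·m

Tension: T = A_s f_y = 1420 × 415 = 589300 N.
Try a within the flange: a = T/(0.85 f'_c b_f) = 589300/(0.85 × 24.1 × 1000) = 28.77 mm.
Since a = 28.77 ≤ h_f = 155 mm, the stress block lies entirely in the flange; analyse as a rectangular beam of width b_f.
M_n = T(d − a/2) = 589300 × (800 − 14.385) = 462.96 × 10⁶ N·mm.
M_n = 462.96 kN·m.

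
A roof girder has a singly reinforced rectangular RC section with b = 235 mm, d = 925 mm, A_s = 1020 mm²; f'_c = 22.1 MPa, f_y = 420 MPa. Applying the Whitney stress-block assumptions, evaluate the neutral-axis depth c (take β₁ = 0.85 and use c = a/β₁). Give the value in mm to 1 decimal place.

c ≈ 114.2 mm

T = A_s f_y = 1020 × 420 = 428400 N = 428.4 kN.
Setting C = 0.85 f'_c a b equal to T: a = 428400/(0.85 × 22.1 × 235) = 97.044 mm.
With β₁ = 0.85, c = a/β₁ = 97.044/0.85 = 114.2 mm.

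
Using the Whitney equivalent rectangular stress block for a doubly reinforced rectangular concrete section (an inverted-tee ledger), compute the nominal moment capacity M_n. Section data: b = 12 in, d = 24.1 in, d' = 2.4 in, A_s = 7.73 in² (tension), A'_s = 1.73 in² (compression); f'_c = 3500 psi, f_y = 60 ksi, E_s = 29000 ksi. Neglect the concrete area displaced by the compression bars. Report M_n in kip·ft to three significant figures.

M_n ≈ 759 kip·ft

Assume both steels yield.
a = (A_s − A'_s) f_y/(0.85 f'_c b) = (7.73 − 1.73) × 60/(0.85 × 3.5 × 12) = 10.084 in.
c = a/β₁ = 10.084/0.85 = 11.864 in; ε'_s = 0.003(c − d')/c = 0.0024 ≥ ε_y = 0.0021, so the compression steel yields.
M_n = (A_s − A'_s) f_y (d − a/2) + A'_s f_y (d − d') = 360 × (24.1 − 5.042) + 103.8 × (24.1 − 2.4) = 6860.9 + 2252.5 = 9113.4 kip·in = 9113.4/12 = 759.45 kip·ft.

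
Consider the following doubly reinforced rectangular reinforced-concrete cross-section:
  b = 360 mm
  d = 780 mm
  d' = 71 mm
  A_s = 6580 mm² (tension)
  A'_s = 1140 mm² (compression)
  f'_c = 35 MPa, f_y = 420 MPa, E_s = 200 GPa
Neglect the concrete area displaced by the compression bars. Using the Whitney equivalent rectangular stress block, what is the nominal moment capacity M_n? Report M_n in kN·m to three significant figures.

Assume both tension and compression steel yield.
Net tension couple steel: A_s − A'_s = 5440 mm².
a = (A_s − A'_s) f_y / (0.85 f'_c b) = 2284800/(0.85 × 35 × 360) = 213.33 mm.
c = a/β₁ = 213.33/0.8 = 266.66 mm; ε'_s = 0.003(c − d')/c = 0.0022 ≥ f_y/E_s = 0.0021, so compression steel does yield.
M_n = (A_s − A'_s) f_y (d − a/2) + A'_s f_y (d − d') = [2284800 × (780 − 106.665) + 478800 × (780 − 71)] × 10⁻⁶ = 1538.44 + 339.47 = 1877.91 kN·m.

M_n ≈ 1880 kN·m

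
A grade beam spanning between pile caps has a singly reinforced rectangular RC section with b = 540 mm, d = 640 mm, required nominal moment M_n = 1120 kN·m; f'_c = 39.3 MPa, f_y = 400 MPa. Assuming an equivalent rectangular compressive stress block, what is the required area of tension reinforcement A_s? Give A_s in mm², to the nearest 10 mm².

With M_n = 0.85 f'_c a b (d − a/2), solve the quadratic for a:
a = d − √(d² − 2M_n/(0.85 f'_c b)) = 640 − √(640² − 2 × 1120×10⁶/(0.85 × 39.3 × 540)) = 105.75 mm.
A_s = 0.85 f'_c a b / f_y = 0.85 × 39.3 × 105.75 × 540 / 400 = 4769.0 mm².

A_s ≈ 4770 mm²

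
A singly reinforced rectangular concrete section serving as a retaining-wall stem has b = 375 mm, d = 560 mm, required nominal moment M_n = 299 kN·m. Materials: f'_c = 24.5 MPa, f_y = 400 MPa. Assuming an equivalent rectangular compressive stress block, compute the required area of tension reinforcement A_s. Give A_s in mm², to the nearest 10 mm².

With M_n = 0.85 f'_c a b (d − a/2), solve the quadratic for a:
a = d − √(d² − 2M_n/(0.85 f'_c b)) = 560 − √(560² − 2 × 299×10⁶/(0.85 × 24.5 × 375)) = 73.15 mm.
A_s = 0.85 f'_c a b / f_y = 0.85 × 24.5 × 73.15 × 375 / 400 = 1428.1 mm².

A_s ≈ 1430 mm²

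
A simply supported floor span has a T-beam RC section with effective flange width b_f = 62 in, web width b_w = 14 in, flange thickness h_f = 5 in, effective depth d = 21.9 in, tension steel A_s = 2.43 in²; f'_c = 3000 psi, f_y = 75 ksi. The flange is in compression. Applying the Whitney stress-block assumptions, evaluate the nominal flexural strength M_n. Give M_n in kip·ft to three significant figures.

M_n ≈ 324 kip·ft

Tension: T = A_s f_y = 2.43 × 75 = 182.25 kips.
Try a within the flange: a = T/(0.85 f'_c b_f) = 182.25/(0.85 × 3 × 62) = 1.153 in.
Since a = 1.153 ≤ h_f = 5 in, the stress block lies entirely in the flange; analyse as a rectangular beam of width b_f.
M_n = T(d − a/2) = 182.25 × (21.9 − 0.5765) = 3886.2 kip·in.
M_n = 3886.2/12 = 323.85 kip·ft.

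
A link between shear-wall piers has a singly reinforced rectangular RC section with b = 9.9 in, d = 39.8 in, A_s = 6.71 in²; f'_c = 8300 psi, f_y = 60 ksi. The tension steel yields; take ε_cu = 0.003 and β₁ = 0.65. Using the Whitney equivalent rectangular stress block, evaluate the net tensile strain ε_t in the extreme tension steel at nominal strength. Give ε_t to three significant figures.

a = A_s f_y/(0.85 f'_c b) = 5.764 in.
β₁ = 0.65, so c = a/β₁ = 5.764/0.65 = 8.868 in.
From the linear strain diagram with ε_cu = 0.003: ε_t = 0.003 (d − c)/c = 0.003 × (39.8 − 8.868)/8.868 = 0.0105.
Since ε_t ≥ 0.005, the section is tension-controlled.

ε_t ≈ 0.0105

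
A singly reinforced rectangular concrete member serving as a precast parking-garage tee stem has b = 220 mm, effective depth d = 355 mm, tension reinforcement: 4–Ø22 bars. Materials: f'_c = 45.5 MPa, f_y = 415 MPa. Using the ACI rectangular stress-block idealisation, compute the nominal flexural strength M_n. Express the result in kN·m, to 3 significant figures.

M_n ≈ 201 kN·m

A_s = 4 × 380 = 1520 mm².
T = A_s f_y = 1520 × 415 = 630800 N = 630.8 kN.
From C = T: a = T/(0.85 f'_c b) = 630800/(0.85 × 45.5 × 220) = 74.14 mm.
M_n = T(d − a/2) = 630.8 kN × (355 − 37.07) mm = 200.55 kN·m.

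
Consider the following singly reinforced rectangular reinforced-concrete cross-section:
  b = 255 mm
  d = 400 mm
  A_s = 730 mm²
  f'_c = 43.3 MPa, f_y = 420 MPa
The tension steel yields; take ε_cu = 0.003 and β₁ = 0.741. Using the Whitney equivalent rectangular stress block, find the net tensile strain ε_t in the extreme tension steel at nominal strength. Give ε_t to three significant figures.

a = A_s f_y/(0.85 f'_c b) = 32.67 mm.
β₁ = 0.741, so c = a/β₁ = 32.67/0.741 = 44.09 mm.
From the linear strain diagram with ε_cu = 0.003: ε_t = 0.003 (d − c)/c = 0.003 × (400 − 44.09)/44.09 = 0.0242.
Since ε_t ≥ 0.005, the section is tension-controlled.

ε_t ≈ 0.0242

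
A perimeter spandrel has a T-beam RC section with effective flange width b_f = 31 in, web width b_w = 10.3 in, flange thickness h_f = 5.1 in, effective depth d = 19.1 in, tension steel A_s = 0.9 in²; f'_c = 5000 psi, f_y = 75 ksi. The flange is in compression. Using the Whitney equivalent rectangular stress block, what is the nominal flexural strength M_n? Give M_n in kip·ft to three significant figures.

M_n ≈ 106 kip·ft

Tension: T = A_s f_y = 0.9 × 75 = 67.5 kips.
Try a within the flange: a = T/(0.85 f'_c b_f) = 67.5/(0.85 × 5 × 31) = 0.512 in.
Since a = 0.512 ≤ h_f = 5.1 in, the stress block lies entirely in the flange; analyse as a rectangular beam of width b_f.
M_n = T(d − a/2) = 67.5 × (19.1 − 0.256) = 1272.0 kip·in.
M_n = 1272.0/12 = 106.00 kip·ft.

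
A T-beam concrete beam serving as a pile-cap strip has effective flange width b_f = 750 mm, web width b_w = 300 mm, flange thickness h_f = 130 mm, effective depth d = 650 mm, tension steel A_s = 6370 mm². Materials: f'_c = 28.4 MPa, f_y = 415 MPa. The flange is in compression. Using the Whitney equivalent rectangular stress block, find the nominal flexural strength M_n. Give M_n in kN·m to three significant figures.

Tension: T = A_s f_y = 6370 × 415 = 2643550 N.
Try a within the flange: a = T/(0.85 f'_c b_f) = 2643550/(0.85 × 28.4 × 750) = 146.01 mm.
a = 146.01 > h_f = 130 mm: the block extends into the web. Split into flange-overhang and web parts.
C_f = 0.85 f'_c (b_f − b_w) h_f = 0.85 × 28.4 × (750 − 300) × 130 = 1412190 N.
Remaining web compression depth: a_w = (T − C_f)/(0.85 f'_c b_w) = (2643550 − 1412190)/(0.85 × 28.4 × 300) = 170.03 mm.
M_n = C_f(d − h_f/2) + (T − C_f)(d − a_w/2) = 1412190 × (650 − 65) + 1231360 × (650 − 85.015) = 826.13 + 695.70 = 1521.83 × 10⁶ N·mm.
M_n = 1521.83 kN·m.

M_n ≈ 1520 kN·m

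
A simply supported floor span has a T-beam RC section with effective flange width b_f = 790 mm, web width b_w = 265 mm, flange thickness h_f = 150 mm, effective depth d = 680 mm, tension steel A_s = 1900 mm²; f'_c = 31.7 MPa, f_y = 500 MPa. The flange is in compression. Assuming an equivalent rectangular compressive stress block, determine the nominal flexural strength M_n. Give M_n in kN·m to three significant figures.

Tension: T = A_s f_y = 1900 × 500 = 950000 N.
Try a within the flange: a = T/(0.85 f'_c b_f) = 950000/(0.85 × 31.7 × 790) = 44.63 mm.
Since a = 44.63 ≤ h_f = 150 mm, the stress block lies entirely in the flange; analyse as a rectangular beam of width b_f.
M_n = T(d − a/2) = 950000 × (680 − 22.315) = 624.80 × 10⁶ N·mm.
M_n = 624.80 kN·m.

M_n ≈ 625 kN·m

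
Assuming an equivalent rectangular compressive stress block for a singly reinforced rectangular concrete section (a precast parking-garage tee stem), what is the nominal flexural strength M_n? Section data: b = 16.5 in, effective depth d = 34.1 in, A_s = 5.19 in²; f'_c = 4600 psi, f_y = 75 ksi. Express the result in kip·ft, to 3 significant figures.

M_n ≈ 1010 kip·ft

T = A_s f_y = 5.19 × 75 = 389.25 kips.
a = T/(0.85 f'_c b) = 389.25/(0.85 × 4.6 × 16.5) = 6.033 in.
M_n = T(d − a/2) = 389.25 × (34.1 − 3.0165) = 12099.3 kip·in = 12099.3/12 = 1008.28 kip·ft.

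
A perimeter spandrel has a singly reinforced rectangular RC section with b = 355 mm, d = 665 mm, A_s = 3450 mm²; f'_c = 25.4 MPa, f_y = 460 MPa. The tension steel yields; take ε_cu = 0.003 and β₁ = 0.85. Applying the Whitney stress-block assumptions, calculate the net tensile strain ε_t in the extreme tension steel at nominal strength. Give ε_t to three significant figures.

a = A_s f_y/(0.85 f'_c b) = 207.06 mm.
β₁ = 0.85, so c = a/β₁ = 207.06/0.85 = 243.60 mm.
From the linear strain diagram with ε_cu = 0.003: ε_t = 0.003 (d − c)/c = 0.003 × (665 − 243.60)/243.60 = 0.00519.
Since ε_t ≥ 0.005, the section is tension-controlled.

ε_t ≈ 0.00519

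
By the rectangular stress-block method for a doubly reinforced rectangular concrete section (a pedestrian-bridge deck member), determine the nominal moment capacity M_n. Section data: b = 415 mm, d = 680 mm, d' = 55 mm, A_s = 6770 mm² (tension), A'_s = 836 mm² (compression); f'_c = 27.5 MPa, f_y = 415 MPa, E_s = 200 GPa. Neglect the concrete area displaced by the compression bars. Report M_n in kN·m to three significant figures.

Assume both tension and compression steel yield.
Net tension couple steel: A_s − A'_s = 5934 mm².
a = (A_s − A'_s) f_y / (0.85 f'_c b) = 2462610/(0.85 × 27.5 × 415) = 253.86 mm.
c = a/β₁ = 253.86/0.85 = 298.66 mm; ε'_s = 0.003(c − d')/c = 0.0024 ≥ f_y/E_s = 0.0021, so compression steel does yield.
M_n = (A_s − A'_s) f_y (d − a/2) + A'_s f_y (d − d') = [2462610 × (680 − 126.93) + 346940 × (680 − 55)] × 10⁻⁶ = 1362.00 + 216.84 = 1578.84 kN·m.

M_n ≈ 1580 kN·m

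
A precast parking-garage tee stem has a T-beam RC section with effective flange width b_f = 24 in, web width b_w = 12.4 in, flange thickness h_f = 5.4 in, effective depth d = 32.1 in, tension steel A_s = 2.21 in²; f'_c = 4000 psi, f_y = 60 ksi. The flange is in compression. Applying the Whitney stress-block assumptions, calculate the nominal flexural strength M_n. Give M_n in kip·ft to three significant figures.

Tension: T = A_s f_y = 2.21 × 60 = 132.6 kips.
Try a within the flange: a = T/(0.85 f'_c b_f) = 132.6/(0.85 × 4 × 24) = 1.625 in.
Since a = 1.625 ≤ h_f = 5.4 in, the stress block lies entirely in the flange; analyse as a rectangular beam of width b_f.
M_n = T(d − a/2) = 132.6 × (32.1 − 0.8125) = 4148.7 kip·in.
M_n = 4148.7/12 = 345.73 kip·ft.

M_n ≈ 346 kip·ft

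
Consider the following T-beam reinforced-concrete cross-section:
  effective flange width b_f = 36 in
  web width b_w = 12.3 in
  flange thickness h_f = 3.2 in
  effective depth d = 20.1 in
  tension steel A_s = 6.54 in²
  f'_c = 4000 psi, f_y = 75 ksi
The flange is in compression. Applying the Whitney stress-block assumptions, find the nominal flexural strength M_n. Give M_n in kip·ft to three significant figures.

M_n ≈ 733 kip·ft

Tension: T = A_s f_y = 6.54 × 75 = 490.5 kips.
Try a within the flange: a = T/(0.85 f'_c b_f) = 490.5/(0.85 × 4 × 36) = 4.007 in.
a = 4.007 > h_f = 3.2 in: the block extends into the web. Split into flange-overhang and web parts.
C_f = 0.85 f'_c (b_f − b_w) h_f = 0.85 × 4 × (36 − 12.3) × 3.2 = 257.9 kips.
Remaining web compression depth: a_w = (T − C_f)/(0.85 f'_c b_w) = (490.5 − 257.9)/(0.85 × 4 × 12.3) = 5.562 in.
M_n = C_f(d − h_f/2) + (T − C_f)(d − a_w/2) = 257.9 × (20.1 − 1.6) + 232.6 × (20.1 − 2.781) = 4771.2 + 4028.4 = 8799.6 kip·in.
M_n = 8799.6/12 = 733.30 kip·ft.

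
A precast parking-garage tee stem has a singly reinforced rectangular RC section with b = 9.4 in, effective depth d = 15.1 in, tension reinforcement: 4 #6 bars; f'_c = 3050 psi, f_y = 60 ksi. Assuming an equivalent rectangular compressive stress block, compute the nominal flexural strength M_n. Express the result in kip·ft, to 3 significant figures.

A_s = 4 × 0.44 = 1.76 in².
T = A_s f_y = 1.76 × 60 = 105.6 kips.
a = T/(0.85 f'_c b) = 105.6/(0.85 × 3.05 × 9.4) = 4.333 in.
M_n = T(d − a/2) = 105.6 × (15.1 − 2.1665) = 1365.8 kip·in = 1365.8/12 = 113.82 kip·ft.

M_n ≈ 114 kip·ft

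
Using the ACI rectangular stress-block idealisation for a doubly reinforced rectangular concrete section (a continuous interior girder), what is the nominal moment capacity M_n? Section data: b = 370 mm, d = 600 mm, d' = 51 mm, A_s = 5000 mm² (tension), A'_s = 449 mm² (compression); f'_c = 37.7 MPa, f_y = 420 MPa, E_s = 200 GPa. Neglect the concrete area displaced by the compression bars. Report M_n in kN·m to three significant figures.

Assume both tension and compression steel yield.
Net tension couple steel: A_s − A'_s = 4551 mm².
a = (A_s − A'_s) f_y / (0.85 f'_c b) = 1911420/(0.85 × 37.7 × 370) = 161.21 mm.
c = a/β₁ = 161.21/0.781 = 206.41 mm; ε'_s = 0.003(c − d')/c = 0.0023 ≥ f_y/E_s = 0.0021, so compression steel does yield.
M_n = (A_s − A'_s) f_y (d − a/2) + A'_s f_y (d − d') = [1911420 × (600 − 80.605) + 188580 × (600 − 51)] × 10⁻⁶ = 992.78 + 103.53 = 1096.31 kN·m.

M_n ≈ 1100 kN·m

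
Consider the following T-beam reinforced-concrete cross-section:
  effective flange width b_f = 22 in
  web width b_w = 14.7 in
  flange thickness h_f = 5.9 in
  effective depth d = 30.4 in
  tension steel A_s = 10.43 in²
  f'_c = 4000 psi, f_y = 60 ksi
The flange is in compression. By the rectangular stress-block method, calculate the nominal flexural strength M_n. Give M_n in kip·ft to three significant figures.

M_n ≈ 1360 kip·ft

Tension: T = A_s f_y = 10.43 × 60 = 625.8 kips.
Try a within the flange: a = T/(0.85 f'_c b_f) = 625.8/(0.85 × 4 × 22) = 8.366 in.
a = 8.366 > h_f = 5.9 in: the block extends into the web. Split into flange-overhang and web parts.
C_f = 0.85 f'_c (b_f − b_w) h_f = 0.85 × 4 × (22 − 14.7) × 5.9 = 146.4 kips.
Remaining web compression depth: a_w = (T − C_f)/(0.85 f'_c b_w) = (625.8 − 146.4)/(0.85 × 4 × 14.7) = 9.592 in.
M_n = C_f(d − h_f/2) + (T − C_f)(d − a_w/2) = 146.4 × (30.4 − 2.95) + 479.4 × (30.4 − 4.796) = 4018.7 + 12274.6 = 16293.3 kip·in.
M_n = 16293.3/12 = 1357.78 kip·ft.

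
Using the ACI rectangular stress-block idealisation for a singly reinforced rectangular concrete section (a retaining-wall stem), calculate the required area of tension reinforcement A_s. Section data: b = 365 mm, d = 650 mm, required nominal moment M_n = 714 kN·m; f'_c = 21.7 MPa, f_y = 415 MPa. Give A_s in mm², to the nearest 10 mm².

A_s ≈ 3100 mm²

With M_n = 0.85 f'_c a b (d − a/2), solve the quadratic for a:
a = d − √(d² − 2M_n/(0.85 f'_c b)) = 650 − √(650² − 2 × 714×10⁶/(0.85 × 21.7 × 365)) = 191.31 mm.
A_s = 0.85 f'_c a b / f_y = 0.85 × 21.7 × 191.31 × 365 / 415 = 3103.6 mm².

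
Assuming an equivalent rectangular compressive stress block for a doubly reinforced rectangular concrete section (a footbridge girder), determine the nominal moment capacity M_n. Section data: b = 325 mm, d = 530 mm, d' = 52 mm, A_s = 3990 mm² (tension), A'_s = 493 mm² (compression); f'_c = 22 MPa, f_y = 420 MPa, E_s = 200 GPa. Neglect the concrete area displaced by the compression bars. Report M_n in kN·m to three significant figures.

Assume both tension and compression steel yield.
Net tension couple steel: A_s − A'_s = 3497 mm².
a = (A_s − A'_s) f_y / (0.85 f'_c b) = 1468740/(0.85 × 22 × 325) = 241.67 mm.
c = a/β₁ = 241.67/0.85 = 284.32 mm; ε'_s = 0.003(c − d')/c = 0.0025 ≥ f_y/E_s = 0.0021, so compression steel does yield.
M_n = (A_s − A'_s) f_y (d − a/2) + A'_s f_y (d − d') = [1468740 × (530 − 120.835) + 207060 × (530 − 52)] × 10⁻⁶ = 600.96 + 98.97 = 699.93 kN·m.

M_n ≈ 700 kN·m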